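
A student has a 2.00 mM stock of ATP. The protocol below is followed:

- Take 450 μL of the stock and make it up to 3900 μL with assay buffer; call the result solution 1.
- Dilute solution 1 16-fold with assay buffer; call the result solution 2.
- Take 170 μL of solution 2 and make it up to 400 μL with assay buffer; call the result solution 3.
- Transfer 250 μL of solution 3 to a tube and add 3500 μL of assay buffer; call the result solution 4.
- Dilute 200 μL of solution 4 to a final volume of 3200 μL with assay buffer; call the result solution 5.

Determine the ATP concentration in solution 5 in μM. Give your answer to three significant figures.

0.0255 μM

Step 1: 450 μL brought to 3900 μL → factor 3900/450 = 8.6667
Step 2: 16-fold → factor 16
Step 3: 170 μL brought to 400 μL → factor 400/170 = 2.3529
Step 4: 250 μL + 3500 μL = 3750 μL total → factor 3750/250 = 15
Step 5: 200 μL brought to 3200 μL → factor 3200/200 = 16
Overall dilution factor = 8.6667 × 16 × 2.3529 × 15 × 16 = 78306
Final = 2.00 mM / 78306 = 2.554 × 10^-5 mM = 0.0255 μM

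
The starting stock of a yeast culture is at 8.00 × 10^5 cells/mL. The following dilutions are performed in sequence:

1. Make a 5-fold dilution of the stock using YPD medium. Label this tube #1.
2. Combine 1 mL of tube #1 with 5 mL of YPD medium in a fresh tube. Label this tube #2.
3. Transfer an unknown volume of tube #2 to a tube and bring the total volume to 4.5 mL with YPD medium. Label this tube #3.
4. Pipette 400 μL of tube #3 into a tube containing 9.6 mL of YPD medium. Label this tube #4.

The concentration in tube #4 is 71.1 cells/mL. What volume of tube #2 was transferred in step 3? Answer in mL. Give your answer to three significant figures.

0.300 mL

Step 1: 5-fold → factor 5
Step 2: 1 mL + 5 mL = 6 mL total → factor 6/1 = 6
Step 3: v brought to 4.5 mL → factor = 4.5 mL/v
Step 4: 400 μL + 9.6 mL = 10000 μL total → factor 10000/400 = 25
Product of known-step factors = 750
Overall factor = 8.00 × 10^5 cells/mL / (71.1 cells/mL) = 11252
Step-3 factor = 11252 / 750 = 15.002
v = 4.5 mL / 15.002 = 0.300 mL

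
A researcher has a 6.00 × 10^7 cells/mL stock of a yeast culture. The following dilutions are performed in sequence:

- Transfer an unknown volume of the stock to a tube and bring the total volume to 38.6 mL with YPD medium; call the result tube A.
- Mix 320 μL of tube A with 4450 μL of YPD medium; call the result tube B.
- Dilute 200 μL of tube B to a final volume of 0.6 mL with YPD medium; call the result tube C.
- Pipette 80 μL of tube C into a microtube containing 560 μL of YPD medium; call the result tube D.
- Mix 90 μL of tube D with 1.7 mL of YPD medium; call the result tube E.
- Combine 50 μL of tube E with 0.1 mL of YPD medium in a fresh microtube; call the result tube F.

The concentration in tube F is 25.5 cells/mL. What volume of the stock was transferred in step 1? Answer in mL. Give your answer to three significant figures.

0.350 mL

Step 1: v brought to 38.6 mL → factor = 38.6 mL/v
Step 2: 320 μL + 4450 μL = 4770 μL total → factor 4770/320 = 14.906
Step 3: 200 μL brought to 0.6 mL → factor 600/200 = 3
Step 4: 80 μL + 560 μL = 640 μL total → factor 640/80 = 8
Step 5: 90 μL + 1.7 mL = 1790 μL total → factor 1790/90 = 19.889
Step 6: 50 μL + 0.1 mL = 150 μL total → factor 150/50 = 3
Product of known-step factors = 21346
Overall factor = 6.00 × 10^7 cells/mL / (25.5 cells/mL) = 2.3529 × 10^6
Step-1 factor = 2.3529 × 10^6 / 21346 = 110.23
v = 38.6 mL / 110.23 = 0.350 mL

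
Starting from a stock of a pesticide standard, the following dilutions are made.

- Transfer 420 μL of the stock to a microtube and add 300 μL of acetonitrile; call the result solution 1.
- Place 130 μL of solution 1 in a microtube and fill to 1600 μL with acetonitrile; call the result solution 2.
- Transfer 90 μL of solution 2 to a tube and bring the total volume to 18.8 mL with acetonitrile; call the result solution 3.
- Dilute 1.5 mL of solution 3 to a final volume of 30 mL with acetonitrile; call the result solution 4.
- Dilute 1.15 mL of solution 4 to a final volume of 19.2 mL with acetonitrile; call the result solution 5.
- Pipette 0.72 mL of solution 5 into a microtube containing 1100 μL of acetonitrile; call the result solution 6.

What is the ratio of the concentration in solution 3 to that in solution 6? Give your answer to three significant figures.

844

Step 1: 420 μL + 300 μL = 720 μL total → factor 720/420 = 1.7143
Step 2: 130 μL brought to 1600 μL → factor 1600/130 = 12.308
Step 3: 90 μL brought to 18.8 mL → factor 18800/90 = 208.89
Step 4: 1.5 mL brought to 30 mL → factor 30/1.5 = 20
Step 5: 1.15 mL brought to 19.2 mL → factor 19.2/1.15 = 16.696
Step 6: 0.72 mL + 1100 μL = 1.82 mL total → factor 1.82/0.72 = 2.5278
Dilution factor to solution 3 = 4407.3; to solution 6 = 3.72 × 10^6
[solution 3]/[solution 6] = (factor to solution 6)/(factor to solution 3) = 3.72 × 10^6/4407.3 = 844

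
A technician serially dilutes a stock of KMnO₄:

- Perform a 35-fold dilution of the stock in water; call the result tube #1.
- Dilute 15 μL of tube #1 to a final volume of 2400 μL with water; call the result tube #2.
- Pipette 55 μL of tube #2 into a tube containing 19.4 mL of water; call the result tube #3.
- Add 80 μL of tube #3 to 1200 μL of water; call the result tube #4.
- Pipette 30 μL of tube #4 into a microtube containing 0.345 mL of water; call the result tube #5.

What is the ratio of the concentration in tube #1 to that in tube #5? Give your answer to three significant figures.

Step 1: 35-fold → factor 35
Step 2: 15 μL brought to 2400 μL → factor 2400/15 = 160
Step 3: 55 μL + 19.4 mL = 19455 μL total → factor 19455/55 = 353.73
Step 4: 80 μL + 1200 μL = 1280 μL total → factor 1280/80 = 16
Step 5: 30 μL + 0.345 mL = 375 μL total → factor 375/30 = 12.5
Dilution factor to tube #1 = 35; to tube #5 = 3.9617 × 10^8
[tube #1]/[tube #5] = (factor to tube #5)/(factor to tube #1) = 3.9617 × 10^8/35 = 1.13 × 10^7

1.13 × 10^7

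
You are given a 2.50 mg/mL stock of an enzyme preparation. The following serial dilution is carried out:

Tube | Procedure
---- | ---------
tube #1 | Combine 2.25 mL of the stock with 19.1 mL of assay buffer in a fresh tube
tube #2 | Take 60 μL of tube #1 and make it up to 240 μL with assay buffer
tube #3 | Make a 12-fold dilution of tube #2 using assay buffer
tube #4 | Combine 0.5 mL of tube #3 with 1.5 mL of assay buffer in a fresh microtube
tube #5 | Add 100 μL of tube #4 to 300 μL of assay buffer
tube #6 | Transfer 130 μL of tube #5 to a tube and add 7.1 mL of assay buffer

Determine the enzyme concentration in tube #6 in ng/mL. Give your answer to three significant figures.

Step 1: 2.25 mL + 19.1 mL = 21.35 mL total → factor 21.35/2.25 = 9.4889
Step 2: 60 μL brought to 240 μL → factor 240/60 = 4
Step 3: 12-fold → factor 12
Step 4: 0.5 mL + 1.5 mL = 2 mL total → factor 2/0.5 = 4
Step 5: 100 μL + 300 μL = 400 μL total → factor 400/100 = 4
Step 6: 130 μL + 7.1 mL = 7230 μL total → factor 7230/130 = 55.615
Overall dilution factor = 9.4889 × 4 × 12 × 4 × 4 × 55.615 = 4.053 × 10^5
Final = 2.50 mg/mL / 4.053 × 10^5 = 6.168 × 10^-6 mg/mL = 6.17 ng/mL

6.17 ng/mL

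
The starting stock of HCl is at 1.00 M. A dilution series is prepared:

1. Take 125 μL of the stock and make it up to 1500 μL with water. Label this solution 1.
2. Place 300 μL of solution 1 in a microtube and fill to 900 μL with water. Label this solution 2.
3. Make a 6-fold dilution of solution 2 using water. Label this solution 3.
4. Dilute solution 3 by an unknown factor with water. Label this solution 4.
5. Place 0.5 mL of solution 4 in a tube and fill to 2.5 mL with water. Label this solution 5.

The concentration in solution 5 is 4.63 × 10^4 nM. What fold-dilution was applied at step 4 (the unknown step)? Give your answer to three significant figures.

Step 1: 125 μL brought to 1500 μL → factor 1500/125 = 12
Step 2: 300 μL brought to 900 μL → factor 900/300 = 3
Step 3: 6-fold → factor 6
Step 4: unknown factor x
Step 5: 0.5 mL brought to 2.5 mL → factor 2.5/0.5 = 5
Product of known-step factors = 1080
Overall factor = 1.00 M / (4.63 × 10^4 nM) = 21598
x = 21598 / 1080 = 20.0

20.0-fold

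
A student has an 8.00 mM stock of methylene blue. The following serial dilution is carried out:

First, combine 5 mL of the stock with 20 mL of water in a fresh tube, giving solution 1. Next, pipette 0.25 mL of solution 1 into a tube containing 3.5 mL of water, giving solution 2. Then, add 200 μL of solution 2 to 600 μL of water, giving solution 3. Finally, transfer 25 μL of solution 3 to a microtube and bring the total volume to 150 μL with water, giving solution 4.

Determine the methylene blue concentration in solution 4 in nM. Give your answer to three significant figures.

Step 1: 5 mL + 20 mL = 25 mL total → factor 25/5 = 5
Step 2: 0.25 mL + 3.5 mL = 3.75 mL total → factor 3.75/0.25 = 15
Step 3: 200 μL + 600 μL = 800 μL total → factor 800/200 = 4
Step 4: 25 μL brought to 150 μL → factor 150/25 = 6
Overall dilution factor = 5 × 15 × 4 × 6 = 1800
Final = 8.00 mM / 1800 = 0.004444 mM = 4.44 × 10^3 nM

4.44 × 10^3 nM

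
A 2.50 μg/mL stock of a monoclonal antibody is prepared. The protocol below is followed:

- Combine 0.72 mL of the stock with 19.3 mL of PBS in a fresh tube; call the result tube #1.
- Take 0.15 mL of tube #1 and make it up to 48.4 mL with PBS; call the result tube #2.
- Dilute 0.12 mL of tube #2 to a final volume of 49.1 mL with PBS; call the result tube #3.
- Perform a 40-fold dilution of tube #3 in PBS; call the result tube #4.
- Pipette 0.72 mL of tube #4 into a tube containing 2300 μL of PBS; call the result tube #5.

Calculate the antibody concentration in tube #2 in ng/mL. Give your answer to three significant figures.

0.279 ng/mL

Step 1: 0.72 mL + 19.3 mL = 20.02 mL total → factor 20.02/0.72 = 27.806
Step 2: 0.15 mL brought to 48.4 mL → factor 48.4/0.15 = 322.67
Dilution factor through tube #2 = 27.806 × 322.67 = 8971.9
[tube #2] = 2.50 μg/mL / 8971.9 = 0.0002786 μg/mL = 0.279 ng/mL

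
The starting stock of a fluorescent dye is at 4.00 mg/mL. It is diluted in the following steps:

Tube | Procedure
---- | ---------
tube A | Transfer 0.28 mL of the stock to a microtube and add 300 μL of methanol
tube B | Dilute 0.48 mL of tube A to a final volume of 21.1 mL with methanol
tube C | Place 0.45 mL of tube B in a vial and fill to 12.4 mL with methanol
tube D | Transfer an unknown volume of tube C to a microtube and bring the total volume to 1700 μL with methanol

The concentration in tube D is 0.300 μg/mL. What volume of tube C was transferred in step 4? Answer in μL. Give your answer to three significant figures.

Step 1: 0.28 mL + 300 μL = 0.58 mL total → factor 0.58/0.28 = 2.0714
Step 2: 0.48 mL brought to 21.1 mL → factor 21.1/0.48 = 43.958
Step 3: 0.45 mL brought to 12.4 mL → factor 12.4/0.45 = 27.556
Step 4: v brought to 1700 μL → factor = 1700 μL/v
Product of known-step factors = 2509.1
Overall factor = 4.00 mg/mL / (0.300 μg/mL) = 13333
Step-4 factor = 13333 / 2509.1 = 5.314
v = 1700 μL / 5.314 = 320 μL

320 μL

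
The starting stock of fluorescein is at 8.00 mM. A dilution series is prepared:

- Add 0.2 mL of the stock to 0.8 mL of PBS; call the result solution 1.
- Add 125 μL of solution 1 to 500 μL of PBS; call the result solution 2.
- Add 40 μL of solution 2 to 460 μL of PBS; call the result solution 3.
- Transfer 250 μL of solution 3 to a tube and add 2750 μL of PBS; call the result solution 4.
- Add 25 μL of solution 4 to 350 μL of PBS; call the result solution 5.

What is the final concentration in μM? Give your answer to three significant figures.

0.142 μM

Step 1: 0.2 mL + 0.8 mL = 1 mL total → factor 1/0.2 = 5
Step 2: 125 μL + 500 μL = 625 μL total → factor 625/125 = 5
Step 3: 40 μL + 460 μL = 500 μL total → factor 500/40 = 12.5
Step 4: 250 μL + 2750 μL = 3000 μL total → factor 3000/250 = 12
Step 5: 25 μL + 350 μL = 375 μL total → factor 375/25 = 15
Overall dilution factor = 5 × 5 × 12.5 × 12 × 15 = 56250
Final = 8.00 mM / 56250 = 0.0001422 mM = 0.142 μM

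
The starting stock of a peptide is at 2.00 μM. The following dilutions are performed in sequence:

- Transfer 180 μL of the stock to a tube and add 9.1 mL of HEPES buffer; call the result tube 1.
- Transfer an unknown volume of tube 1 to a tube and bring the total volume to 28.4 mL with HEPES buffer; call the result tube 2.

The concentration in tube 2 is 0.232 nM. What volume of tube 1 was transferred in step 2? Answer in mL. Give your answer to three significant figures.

Step 1: 180 μL + 9.1 mL = 9280 μL total → factor 9280/180 = 51.556
Step 2: v brought to 28.4 mL → factor = 28.4 mL/v
Product of known-step factors = 51.556
Overall factor = 2.00 μM / (0.232 nM) = 8620.7
Step-2 factor = 8620.7 / 51.556 = 167.21
v = 28.4 mL / 167.21 = 0.170 mL

0.170 mL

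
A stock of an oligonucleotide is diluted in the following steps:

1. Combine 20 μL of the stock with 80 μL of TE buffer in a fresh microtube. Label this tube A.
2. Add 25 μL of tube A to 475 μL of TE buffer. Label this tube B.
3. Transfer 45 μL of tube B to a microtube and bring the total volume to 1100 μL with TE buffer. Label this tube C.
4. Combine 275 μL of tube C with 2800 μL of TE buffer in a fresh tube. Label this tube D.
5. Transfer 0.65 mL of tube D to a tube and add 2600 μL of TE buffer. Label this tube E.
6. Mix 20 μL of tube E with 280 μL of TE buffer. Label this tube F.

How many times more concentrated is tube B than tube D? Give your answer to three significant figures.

273

Step 1: 20 μL + 80 μL = 100 μL total → factor 100/20 = 5
Step 2: 25 μL + 475 μL = 500 μL total → factor 500/25 = 20
Step 3: 45 μL brought to 1100 μL → factor 1100/45 = 24.444
Step 4: 275 μL + 2800 μL = 3075 μL total → factor 3075/275 = 11.182
Dilution factor to tube B = 100; to tube D = 27333
[tube B]/[tube D] = (factor to tube D)/(factor to tube B) = 27333/100 = 273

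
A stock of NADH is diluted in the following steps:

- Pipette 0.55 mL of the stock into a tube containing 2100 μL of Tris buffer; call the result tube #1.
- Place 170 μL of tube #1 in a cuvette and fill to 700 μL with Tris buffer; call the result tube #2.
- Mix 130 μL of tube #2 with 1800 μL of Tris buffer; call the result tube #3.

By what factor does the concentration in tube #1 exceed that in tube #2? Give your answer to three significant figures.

Step 1: 0.55 mL + 2100 μL = 2.65 mL total → factor 2.65/0.55 = 4.8182
Step 2: 170 μL brought to 700 μL → factor 700/170 = 4.1176
Dilution factor to tube #1 = 4.8182; to tube #2 = 19.84
[tube #1]/[tube #2] = (factor to tube #2)/(factor to tube #1) = 19.84/4.8182 = 4.12

4.12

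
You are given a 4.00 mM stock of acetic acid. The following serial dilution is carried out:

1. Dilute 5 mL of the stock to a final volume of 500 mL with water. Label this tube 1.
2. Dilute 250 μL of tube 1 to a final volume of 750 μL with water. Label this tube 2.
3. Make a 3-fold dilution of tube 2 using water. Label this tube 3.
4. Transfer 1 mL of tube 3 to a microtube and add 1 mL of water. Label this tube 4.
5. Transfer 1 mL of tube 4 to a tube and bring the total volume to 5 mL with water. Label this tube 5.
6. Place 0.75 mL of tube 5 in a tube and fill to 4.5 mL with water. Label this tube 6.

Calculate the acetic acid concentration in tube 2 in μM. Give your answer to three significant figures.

Step 1: 5 mL brought to 500 mL → factor 500/5 = 100
Step 2: 250 μL brought to 750 μL → factor 750/250 = 3
Dilution factor through tube 2 = 100 × 3 = 300
[tube 2] = 4.00 mM / 300 = 0.01333 mM = 13.3 μM

13.3 μM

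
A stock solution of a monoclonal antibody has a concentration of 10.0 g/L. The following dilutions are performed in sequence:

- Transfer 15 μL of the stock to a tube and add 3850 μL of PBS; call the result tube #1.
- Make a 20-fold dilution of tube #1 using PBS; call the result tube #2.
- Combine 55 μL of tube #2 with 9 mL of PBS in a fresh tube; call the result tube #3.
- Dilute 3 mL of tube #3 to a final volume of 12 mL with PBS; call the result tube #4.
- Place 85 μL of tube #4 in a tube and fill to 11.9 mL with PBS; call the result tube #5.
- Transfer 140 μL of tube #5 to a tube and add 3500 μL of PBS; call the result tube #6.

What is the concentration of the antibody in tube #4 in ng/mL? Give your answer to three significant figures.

Step 1: 15 μL + 3850 μL = 3865 μL total → factor 3865/15 = 257.67
Step 2: 20-fold → factor 20
Step 3: 55 μL + 9 mL = 9055 μL total → factor 9055/55 = 164.64
Step 4: 3 mL brought to 12 mL → factor 12/3 = 4
Dilution factor through tube #4 = 257.67 × 20 × 164.64 × 4 = 3.3937 × 10^6
[tube #4] = 10.0 g/L / 3.3937 × 10^6 = 2.947 × 10^-6 g/L = 2.95 ng/mL

2.95 ng/mL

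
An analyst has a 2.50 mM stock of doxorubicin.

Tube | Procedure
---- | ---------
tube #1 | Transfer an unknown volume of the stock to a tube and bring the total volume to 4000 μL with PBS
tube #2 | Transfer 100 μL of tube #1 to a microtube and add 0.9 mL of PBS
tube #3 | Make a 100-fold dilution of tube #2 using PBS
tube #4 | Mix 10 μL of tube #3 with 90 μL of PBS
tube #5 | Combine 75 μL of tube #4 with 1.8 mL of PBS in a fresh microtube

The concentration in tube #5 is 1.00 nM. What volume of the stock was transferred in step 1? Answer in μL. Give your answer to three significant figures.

Step 1: v brought to 4000 μL → factor = 4000 μL/v
Step 2: 100 μL + 0.9 mL = 1000 μL total → factor 1000/100 = 10
Step 3: 100-fold → factor 100
Step 4: 10 μL + 90 μL = 100 μL total → factor 100/10 = 10
Step 5: 75 μL + 1.8 mL = 1875 μL total → factor 1875/75 = 25
Product of known-step factors = 2.5 × 10^5
Overall factor = 2.50 mM / (1.00 nM) = 2.5 × 10^6
Step-1 factor = 2.5 × 10^6 / 2.5 × 10^5 = 10
v = 4000 μL / 10 = 400 μL

400 μL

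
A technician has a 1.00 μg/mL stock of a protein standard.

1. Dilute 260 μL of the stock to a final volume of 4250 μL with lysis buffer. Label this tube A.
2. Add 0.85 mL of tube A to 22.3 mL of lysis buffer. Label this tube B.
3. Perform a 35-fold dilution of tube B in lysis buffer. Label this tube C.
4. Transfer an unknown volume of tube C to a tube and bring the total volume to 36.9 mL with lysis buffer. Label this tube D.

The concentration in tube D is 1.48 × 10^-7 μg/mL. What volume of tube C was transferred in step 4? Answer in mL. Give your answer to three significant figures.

Step 1: 260 μL brought to 4250 μL → factor 4250/260 = 16.346
Step 2: 0.85 mL + 22.3 mL = 23.15 mL total → factor 23.15/0.85 = 27.235
Step 3: 35-fold → factor 35
Step 4: v brought to 36.9 mL → factor = 36.9 mL/v
Product of known-step factors = 15582
Overall factor = 1.00 μg/mL / (1.48 × 10^-7 μg/mL) = 6.7568 × 10^6
Step-4 factor = 6.7568 × 10^6 / 15582 = 433.63
v = 36.9 mL / 433.63 = 0.0851 mL

0.0851 mL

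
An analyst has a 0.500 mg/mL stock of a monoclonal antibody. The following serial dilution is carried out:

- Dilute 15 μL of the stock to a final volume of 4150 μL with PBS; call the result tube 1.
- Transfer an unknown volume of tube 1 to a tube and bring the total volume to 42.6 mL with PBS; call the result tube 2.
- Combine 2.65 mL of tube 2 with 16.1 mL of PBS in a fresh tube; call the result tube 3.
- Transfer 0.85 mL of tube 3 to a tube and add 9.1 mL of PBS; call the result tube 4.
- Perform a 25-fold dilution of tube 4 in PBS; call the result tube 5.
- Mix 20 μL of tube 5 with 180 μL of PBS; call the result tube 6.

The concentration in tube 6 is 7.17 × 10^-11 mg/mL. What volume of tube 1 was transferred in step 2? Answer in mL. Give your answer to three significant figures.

Step 1: 15 μL brought to 4150 μL → factor 4150/15 = 276.67
Step 2: v brought to 42.6 mL → factor = 42.6 mL/v
Step 3: 2.65 mL + 16.1 mL = 18.75 mL total → factor 18.75/2.65 = 7.0755
Step 4: 0.85 mL + 9.1 mL = 9.95 mL total → factor 9.95/0.85 = 11.706
Step 5: 25-fold → factor 25
Step 6: 20 μL + 180 μL = 200 μL total → factor 200/20 = 10
Product of known-step factors = 5.7287 × 10^6
Overall factor = 0.500 mg/mL / (7.17 × 10^-11 mg/mL) = 6.9735 × 10^9
Step-2 factor = 6.9735 × 10^9 / 5.7287 × 10^6 = 1217.3
v = 42.6 mL / 1217.3 = 0.0350 mL

0.0350 mL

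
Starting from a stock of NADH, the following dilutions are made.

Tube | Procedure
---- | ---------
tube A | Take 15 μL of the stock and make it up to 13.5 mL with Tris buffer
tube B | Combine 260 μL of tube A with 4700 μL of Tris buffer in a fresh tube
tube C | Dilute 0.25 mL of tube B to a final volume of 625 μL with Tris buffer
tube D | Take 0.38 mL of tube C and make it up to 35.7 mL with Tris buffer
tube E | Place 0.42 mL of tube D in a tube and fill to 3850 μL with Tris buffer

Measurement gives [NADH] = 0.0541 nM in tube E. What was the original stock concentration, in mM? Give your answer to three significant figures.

Step 1: 15 μL brought to 13.5 mL → factor 13500/15 = 900
Step 2: 260 μL + 4700 μL = 4960 μL total → factor 4960/260 = 19.077
Step 3: 0.25 mL brought to 625 μL → factor 0.625/0.25 = 2.5
Step 4: 0.38 mL brought to 35.7 mL → factor 35.7/0.38 = 93.947
Step 5: 0.42 mL brought to 3850 μL → factor 3.85/0.42 = 9.1667
Overall dilution factor = 900 × 19.077 × 2.5 × 93.947 × 9.1667 = 3.6965 × 10^7
Stock = 0.0541 nM × 3.6965 × 10^7 = 2.000 × 10^6 nM = 2.00 mM

2.00 mM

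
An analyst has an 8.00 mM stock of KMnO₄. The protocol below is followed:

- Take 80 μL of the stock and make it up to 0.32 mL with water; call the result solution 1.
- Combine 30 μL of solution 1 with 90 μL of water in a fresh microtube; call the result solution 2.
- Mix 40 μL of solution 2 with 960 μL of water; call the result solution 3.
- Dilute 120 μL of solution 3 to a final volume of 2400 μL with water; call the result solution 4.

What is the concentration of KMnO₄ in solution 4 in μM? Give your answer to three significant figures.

Step 1: 80 μL brought to 0.32 mL → factor 320/80 = 4
Step 2: 30 μL + 90 μL = 120 μL total → factor 120/30 = 4
Step 3: 40 μL + 960 μL = 1000 μL total → factor 1000/40 = 25
Step 4: 120 μL brought to 2400 μL → factor 2400/120 = 20
Overall dilution factor = 4 × 4 × 25 × 20 = 8000
Final = 8.00 mM / 8000 = 0.001000 mM = 1.00 μM

1.00 μM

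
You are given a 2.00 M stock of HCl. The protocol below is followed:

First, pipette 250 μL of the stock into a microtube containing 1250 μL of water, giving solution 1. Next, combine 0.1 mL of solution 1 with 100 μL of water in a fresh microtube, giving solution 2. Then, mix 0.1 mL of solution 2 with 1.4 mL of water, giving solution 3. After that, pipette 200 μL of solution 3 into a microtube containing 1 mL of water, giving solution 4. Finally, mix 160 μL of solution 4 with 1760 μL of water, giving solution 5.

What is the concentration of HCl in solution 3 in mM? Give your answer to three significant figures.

11.1 mM

Step 1: 250 μL + 1250 μL = 1500 μL total → factor 1500/250 = 6
Step 2: 0.1 mL + 100 μL = 0.2 mL total → factor 0.2/0.1 = 2
Step 3: 0.1 mL + 1.4 mL = 1.5 mL total → factor 1.5/0.1 = 15
Dilution factor through solution 3 = 6 × 2 × 15 = 180
[solution 3] = 2.00 M / 180 = 0.01111 M = 11.1 mM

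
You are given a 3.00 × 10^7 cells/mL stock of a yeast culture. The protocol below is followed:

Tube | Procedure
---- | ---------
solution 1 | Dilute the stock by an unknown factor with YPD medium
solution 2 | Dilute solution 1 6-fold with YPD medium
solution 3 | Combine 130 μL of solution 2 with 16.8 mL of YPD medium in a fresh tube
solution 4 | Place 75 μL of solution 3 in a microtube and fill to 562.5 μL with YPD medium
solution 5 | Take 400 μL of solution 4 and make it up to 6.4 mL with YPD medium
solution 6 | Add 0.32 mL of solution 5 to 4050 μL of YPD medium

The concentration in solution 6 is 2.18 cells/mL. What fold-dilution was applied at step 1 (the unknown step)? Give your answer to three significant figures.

Step 1: unknown factor x
Step 2: 6-fold → factor 6
Step 3: 130 μL + 16.8 mL = 16930 μL total → factor 16930/130 = 130.23
Step 4: 75 μL brought to 562.5 μL → factor 562.5/75 = 7.5
Step 5: 400 μL brought to 6.4 mL → factor 6400/400 = 16
Step 6: 0.32 mL + 4050 μL = 4.37 mL total → factor 4.37/0.32 = 13.656
Product of known-step factors = 1.2805 × 10^6
Overall factor = 3.00 × 10^7 cells/mL / (2.18 cells/mL) = 1.3761 × 10^7
x = 1.3761 × 10^7 / 1.2805 × 10^6 = 10.7

10.7-fold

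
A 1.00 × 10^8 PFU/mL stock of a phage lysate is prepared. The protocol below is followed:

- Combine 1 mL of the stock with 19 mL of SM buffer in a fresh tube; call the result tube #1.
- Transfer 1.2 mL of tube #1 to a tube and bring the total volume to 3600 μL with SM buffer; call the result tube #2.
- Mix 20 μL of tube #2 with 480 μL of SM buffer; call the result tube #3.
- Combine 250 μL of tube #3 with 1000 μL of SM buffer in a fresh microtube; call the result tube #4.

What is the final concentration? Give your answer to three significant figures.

1.33 × 10^4 PFU/mL

Step 1: 1 mL + 19 mL = 20 mL total → factor 20/1 = 20
Step 2: 1.2 mL brought to 3600 μL → factor 3.6/1.2 = 3
Step 3: 20 μL + 480 μL = 500 μL total → factor 500/20 = 25
Step 4: 250 μL + 1000 μL = 1250 μL total → factor 1250/250 = 5
Overall dilution factor = 20 × 3 × 25 × 5 = 7500
Final = 1.00 × 10^8 PFU/mL / 7500 = 1.33 × 10^4 PFU/mL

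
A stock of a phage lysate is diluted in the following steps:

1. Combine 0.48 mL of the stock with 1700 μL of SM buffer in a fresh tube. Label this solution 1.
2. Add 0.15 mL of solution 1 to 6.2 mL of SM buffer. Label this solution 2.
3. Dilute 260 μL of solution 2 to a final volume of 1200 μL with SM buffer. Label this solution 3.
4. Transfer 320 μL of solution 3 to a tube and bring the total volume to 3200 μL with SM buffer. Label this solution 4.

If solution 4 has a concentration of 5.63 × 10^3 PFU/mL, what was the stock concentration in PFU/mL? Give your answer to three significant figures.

5.00 × 10^7 PFU/mL

Step 1: 0.48 mL + 1700 μL = 2.18 mL total → factor 2.18/0.48 = 4.5417
Step 2: 0.15 mL + 6.2 mL = 6.35 mL total → factor 6.35/0.15 = 42.333
Step 3: 260 μL brought to 1200 μL → factor 1200/260 = 4.6154
Step 4: 320 μL brought to 3200 μL → factor 3200/320 = 10
Overall dilution factor = 4.5417 × 42.333 × 4.6154 × 10 = 8873.7
Stock = 5.63 × 10^3 PFU/mL × 8873.7 = 5.00 × 10^7 PFU/mL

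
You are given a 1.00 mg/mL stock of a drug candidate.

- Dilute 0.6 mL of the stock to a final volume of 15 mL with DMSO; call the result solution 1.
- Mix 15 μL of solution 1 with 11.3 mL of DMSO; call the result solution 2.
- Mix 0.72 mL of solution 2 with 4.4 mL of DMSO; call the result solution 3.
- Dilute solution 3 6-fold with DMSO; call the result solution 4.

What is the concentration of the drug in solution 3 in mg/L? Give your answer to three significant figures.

Step 1: 0.6 mL brought to 15 mL → factor 15/0.6 = 25
Step 2: 15 μL + 11.3 mL = 11315 μL total → factor 11315/15 = 754.33
Step 3: 0.72 mL + 4.4 mL = 5.12 mL total → factor 5.12/0.72 = 7.1111
Dilution factor through solution 3 = 25 × 754.33 × 7.1111 = 1.341 × 10^5
[solution 3] = 1.00 mg/mL / 1.341 × 10^5 = 7.457 × 10^-6 mg/mL = 0.00746 mg/L

0.00746 mg/L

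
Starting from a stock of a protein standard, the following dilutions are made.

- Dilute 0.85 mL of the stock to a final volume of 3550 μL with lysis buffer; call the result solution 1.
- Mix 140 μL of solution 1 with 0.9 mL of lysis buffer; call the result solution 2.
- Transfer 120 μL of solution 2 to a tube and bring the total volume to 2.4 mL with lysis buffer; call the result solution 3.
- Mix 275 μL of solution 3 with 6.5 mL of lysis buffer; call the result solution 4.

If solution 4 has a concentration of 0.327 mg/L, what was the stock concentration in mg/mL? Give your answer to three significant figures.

5.00 mg/mL

Step 1: 0.85 mL brought to 3550 μL → factor 3.55/0.85 = 4.1765
Step 2: 140 μL + 0.9 mL = 1040 μL total → factor 1040/140 = 7.4286
Step 3: 120 μL brought to 2.4 mL → factor 2400/120 = 20
Step 4: 275 μL + 6.5 mL = 6775 μL total → factor 6775/275 = 24.636
Overall dilution factor = 4.1765 × 7.4286 × 20 × 24.636 = 15287
Stock = 0.327 mg/L × 15287 = 4999 mg/L = 5.00 mg/mL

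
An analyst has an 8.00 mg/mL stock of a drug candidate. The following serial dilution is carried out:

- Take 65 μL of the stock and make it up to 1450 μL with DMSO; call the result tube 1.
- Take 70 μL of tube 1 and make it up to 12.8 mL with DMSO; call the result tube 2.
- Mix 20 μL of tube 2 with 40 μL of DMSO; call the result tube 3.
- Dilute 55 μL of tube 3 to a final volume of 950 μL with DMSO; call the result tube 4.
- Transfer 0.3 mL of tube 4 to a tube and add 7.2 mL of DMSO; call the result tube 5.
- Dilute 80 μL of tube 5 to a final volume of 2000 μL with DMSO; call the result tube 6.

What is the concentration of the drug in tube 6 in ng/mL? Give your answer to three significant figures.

Step 1: 65 μL brought to 1450 μL → factor 1450/65 = 22.308
Step 2: 70 μL brought to 12.8 mL → factor 12800/70 = 182.86
Step 3: 20 μL + 40 μL = 60 μL total → factor 60/20 = 3
Step 4: 55 μL brought to 950 μL → factor 950/55 = 17.273
Step 5: 0.3 mL + 7.2 mL = 7.5 mL total → factor 7.5/0.3 = 25
Step 6: 80 μL brought to 2000 μL → factor 2000/80 = 25
Overall dilution factor = 22.308 × 182.86 × 3 × 17.273 × 25 × 25 = 1.3211 × 10^8
Final = 8.00 mg/mL / 1.3211 × 10^8 = 6.056 × 10^-8 mg/mL = 0.0606 ng/mL

0.0606 ng/mL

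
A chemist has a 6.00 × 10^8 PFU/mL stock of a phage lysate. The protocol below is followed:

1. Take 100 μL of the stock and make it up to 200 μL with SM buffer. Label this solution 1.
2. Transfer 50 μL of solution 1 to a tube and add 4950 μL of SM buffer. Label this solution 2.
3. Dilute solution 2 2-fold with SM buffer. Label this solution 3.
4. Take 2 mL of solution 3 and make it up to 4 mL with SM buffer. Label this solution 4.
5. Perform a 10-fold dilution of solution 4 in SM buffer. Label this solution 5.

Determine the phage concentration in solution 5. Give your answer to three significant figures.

Step 1: 100 μL brought to 200 μL → factor 200/100 = 2
Step 2: 50 μL + 4950 μL = 5000 μL total → factor 5000/50 = 100
Step 3: 2-fold → factor 2
Step 4: 2 mL brought to 4 mL → factor 4/2 = 2
Step 5: 10-fold → factor 10
Overall dilution factor = 2 × 100 × 2 × 2 × 10 = 8000
Final = 6.00 × 10^8 PFU/mL / 8000 = 7.50 × 10^4 PFU/mL

7.50 × 10^4 PFU/mL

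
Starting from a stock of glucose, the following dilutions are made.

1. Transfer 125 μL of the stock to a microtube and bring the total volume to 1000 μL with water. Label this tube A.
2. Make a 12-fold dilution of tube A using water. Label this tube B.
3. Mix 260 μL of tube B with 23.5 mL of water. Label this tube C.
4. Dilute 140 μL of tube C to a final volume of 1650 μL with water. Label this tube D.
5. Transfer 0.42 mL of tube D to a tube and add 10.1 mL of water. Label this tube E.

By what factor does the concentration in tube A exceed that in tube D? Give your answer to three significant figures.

1.29 × 10^4

Step 1: 125 μL brought to 1000 μL → factor 1000/125 = 8
Step 2: 12-fold → factor 12
Step 3: 260 μL + 23.5 mL = 23760 μL total → factor 23760/260 = 91.385
Step 4: 140 μL brought to 1650 μL → factor 1650/140 = 11.786
Dilution factor to tube A = 8; to tube D = 1.034 × 10^5
[tube A]/[tube D] = (factor to tube D)/(factor to tube A) = 1.034 × 10^5/8 = 1.29 × 10^4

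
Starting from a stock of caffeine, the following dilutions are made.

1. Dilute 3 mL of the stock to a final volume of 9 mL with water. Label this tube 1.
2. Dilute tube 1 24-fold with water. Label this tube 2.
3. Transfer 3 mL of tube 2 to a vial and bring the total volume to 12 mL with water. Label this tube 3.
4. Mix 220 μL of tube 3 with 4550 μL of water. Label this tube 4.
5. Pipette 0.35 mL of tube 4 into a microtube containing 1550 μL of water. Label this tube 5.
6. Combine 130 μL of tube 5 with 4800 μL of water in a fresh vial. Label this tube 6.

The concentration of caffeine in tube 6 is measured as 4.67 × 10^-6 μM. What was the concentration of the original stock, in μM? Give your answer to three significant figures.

6.00 μM

Step 1: 3 mL brought to 9 mL → factor 9/3 = 3
Step 2: 24-fold → factor 24
Step 3: 3 mL brought to 12 mL → factor 12/3 = 4
Step 4: 220 μL + 4550 μL = 4770 μL total → factor 4770/220 = 21.682
Step 5: 0.35 mL + 1550 μL = 1.9 mL total → factor 1.9/0.35 = 5.4286
Step 6: 130 μL + 4800 μL = 4930 μL total → factor 4930/130 = 37.923
Overall dilution factor = 3 × 24 × 4 × 21.682 × 5.4286 × 37.923 = 1.2855 × 10^6
Stock = 4.67 × 10^-6 μM × 1.2855 × 10^6 = 6.00 μM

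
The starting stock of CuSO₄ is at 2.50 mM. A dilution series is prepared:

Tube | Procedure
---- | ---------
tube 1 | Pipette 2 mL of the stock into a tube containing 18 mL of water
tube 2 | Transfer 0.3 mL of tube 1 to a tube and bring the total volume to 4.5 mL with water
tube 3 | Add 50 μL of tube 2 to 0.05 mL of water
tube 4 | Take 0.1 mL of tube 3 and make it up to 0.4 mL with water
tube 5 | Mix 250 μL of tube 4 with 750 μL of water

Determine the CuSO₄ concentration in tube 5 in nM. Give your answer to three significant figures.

Step 1: 2 mL + 18 mL = 20 mL total → factor 20/2 = 10
Step 2: 0.3 mL brought to 4.5 mL → factor 4.5/0.3 = 15
Step 3: 50 μL + 0.05 mL = 100 μL total → factor 100/50 = 2
Step 4: 0.1 mL brought to 0.4 mL → factor 0.4/0.1 = 4
Step 5: 250 μL + 750 μL = 1000 μL total → factor 1000/250 = 4
Overall dilution factor = 10 × 15 × 2 × 4 × 4 = 4800
Final = 2.50 mM / 4800 = 0.0005208 mM = 521 nM

521 nM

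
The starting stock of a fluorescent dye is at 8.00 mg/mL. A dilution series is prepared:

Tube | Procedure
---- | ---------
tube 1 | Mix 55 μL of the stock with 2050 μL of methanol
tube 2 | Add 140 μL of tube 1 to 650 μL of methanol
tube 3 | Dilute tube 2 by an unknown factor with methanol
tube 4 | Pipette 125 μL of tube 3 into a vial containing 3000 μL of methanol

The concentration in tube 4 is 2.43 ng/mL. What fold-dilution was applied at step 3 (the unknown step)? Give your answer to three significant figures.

Step 1: 55 μL + 2050 μL = 2105 μL total → factor 2105/55 = 38.273
Step 2: 140 μL + 650 μL = 790 μL total → factor 790/140 = 5.6429
Step 3: unknown factor x
Step 4: 125 μL + 3000 μL = 3125 μL total → factor 3125/125 = 25
Product of known-step factors = 5399.2
Overall factor = 8.00 mg/mL / (2.43 ng/mL) = 3.2922 × 10^6
x = 3.2922 × 10^6 / 5399.2 = 610

610-fold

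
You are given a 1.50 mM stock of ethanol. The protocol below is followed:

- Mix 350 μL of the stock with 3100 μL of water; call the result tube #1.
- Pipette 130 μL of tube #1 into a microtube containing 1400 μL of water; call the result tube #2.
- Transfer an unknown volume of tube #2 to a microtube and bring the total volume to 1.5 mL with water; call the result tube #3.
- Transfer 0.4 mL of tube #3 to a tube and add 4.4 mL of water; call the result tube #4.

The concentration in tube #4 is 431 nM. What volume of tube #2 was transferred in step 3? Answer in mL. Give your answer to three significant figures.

0.600 mL

Step 1: 350 μL + 3100 μL = 3450 μL total → factor 3450/350 = 9.8571
Step 2: 130 μL + 1400 μL = 1530 μL total → factor 1530/130 = 11.769
Step 3: v brought to 1.5 mL → factor = 1.5 mL/v
Step 4: 0.4 mL + 4.4 mL = 4.8 mL total → factor 4.8/0.4 = 12
Product of known-step factors = 1392.1
Overall factor = 1.50 mM / (431 nM) = 3480.3
Step-3 factor = 3480.3 / 1392.1 = 2.5
v = 1.5 mL / 2.5 = 0.600 mL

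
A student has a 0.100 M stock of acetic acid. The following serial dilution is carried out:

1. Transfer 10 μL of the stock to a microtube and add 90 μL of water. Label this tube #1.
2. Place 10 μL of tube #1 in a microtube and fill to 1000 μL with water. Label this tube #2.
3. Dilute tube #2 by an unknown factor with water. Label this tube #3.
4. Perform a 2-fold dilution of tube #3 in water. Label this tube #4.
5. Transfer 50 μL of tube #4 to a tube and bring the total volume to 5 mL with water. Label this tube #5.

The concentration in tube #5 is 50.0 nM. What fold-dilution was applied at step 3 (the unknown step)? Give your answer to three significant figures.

Step 1: 10 μL + 90 μL = 100 μL total → factor 100/10 = 10
Step 2: 10 μL brought to 1000 μL → factor 1000/10 = 100
Step 3: unknown factor x
Step 4: 2-fold → factor 2
Step 5: 50 μL brought to 5 mL → factor 5000/50 = 100
Product of known-step factors = 2 × 10^5
Overall factor = 0.100 M / (50.0 nM) = 2 × 10^6
x = 2 × 10^6 / 2 × 10^5 = 10.0

10.0-fold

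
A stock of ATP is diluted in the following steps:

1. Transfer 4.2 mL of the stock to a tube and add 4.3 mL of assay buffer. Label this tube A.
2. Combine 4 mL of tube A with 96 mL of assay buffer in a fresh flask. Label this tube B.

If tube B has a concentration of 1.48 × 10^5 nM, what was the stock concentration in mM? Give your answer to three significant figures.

7.49 mM

Step 1: 4.2 mL + 4.3 mL = 8.5 mL total → factor 8.5/4.2 = 2.0238
Step 2: 4 mL + 96 mL = 100 mL total → factor 100/4 = 25
Overall dilution factor = 2.0238 × 25 = 50.595
Stock = 1.48 × 10^5 nM × 50.595 = 7.488 × 10^6 nM = 7.49 mM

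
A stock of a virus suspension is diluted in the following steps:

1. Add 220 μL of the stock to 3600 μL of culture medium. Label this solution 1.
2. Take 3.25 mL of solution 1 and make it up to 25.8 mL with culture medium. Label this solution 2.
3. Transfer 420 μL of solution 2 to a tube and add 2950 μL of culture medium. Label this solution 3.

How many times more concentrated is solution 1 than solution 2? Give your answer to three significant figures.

7.94

Step 1: 220 μL + 3600 μL = 3820 μL total → factor 3820/220 = 17.364
Step 2: 3.25 mL brought to 25.8 mL → factor 25.8/3.25 = 7.9385
Dilution factor to solution 1 = 17.364; to solution 2 = 137.84
[solution 1]/[solution 2] = (factor to solution 2)/(factor to solution 1) = 137.84/17.364 = 7.94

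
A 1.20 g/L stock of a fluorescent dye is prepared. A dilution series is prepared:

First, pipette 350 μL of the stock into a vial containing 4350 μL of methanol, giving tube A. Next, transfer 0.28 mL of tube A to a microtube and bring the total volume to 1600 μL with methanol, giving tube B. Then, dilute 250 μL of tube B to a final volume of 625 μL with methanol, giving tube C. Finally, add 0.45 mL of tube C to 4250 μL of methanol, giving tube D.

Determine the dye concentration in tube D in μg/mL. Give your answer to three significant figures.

0.599 μg/mL

Step 1: 350 μL + 4350 μL = 4700 μL total → factor 4700/350 = 13.429
Step 2: 0.28 mL brought to 1600 μL → factor 1.6/0.28 = 5.7143
Step 3: 250 μL brought to 625 μL → factor 625/250 = 2.5
Step 4: 0.45 mL + 4250 μL = 4.7 mL total → factor 4.7/0.45 = 10.444
Overall dilution factor = 13.429 × 5.7143 × 2.5 × 10.444 = 2003.6
Final = 1.20 g/L / 2003.6 = 0.0005989 g/L = 0.599 μg/mL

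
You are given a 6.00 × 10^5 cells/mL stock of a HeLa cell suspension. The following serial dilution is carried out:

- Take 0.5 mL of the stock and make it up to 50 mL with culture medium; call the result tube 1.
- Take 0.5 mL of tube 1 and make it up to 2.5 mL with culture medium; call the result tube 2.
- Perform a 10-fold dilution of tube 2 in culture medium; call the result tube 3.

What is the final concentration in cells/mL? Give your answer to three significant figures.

Step 1: 0.5 mL brought to 50 mL → factor 50/0.5 = 100
Step 2: 0.5 mL brought to 2.5 mL → factor 2.5/0.5 = 5
Step 3: 10-fold → factor 10
Overall dilution factor = 100 × 5 × 10 = 5000
Final = 6.00 × 10^5 cells/mL / 5000 = 120 cells/mL

120 cells/mL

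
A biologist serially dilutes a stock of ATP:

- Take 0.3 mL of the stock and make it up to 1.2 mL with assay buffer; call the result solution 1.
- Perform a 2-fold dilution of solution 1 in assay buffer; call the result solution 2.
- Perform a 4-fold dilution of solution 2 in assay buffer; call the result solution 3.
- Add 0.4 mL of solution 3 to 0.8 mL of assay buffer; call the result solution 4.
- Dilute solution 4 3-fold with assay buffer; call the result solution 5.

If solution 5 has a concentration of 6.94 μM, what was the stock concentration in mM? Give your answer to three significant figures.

2.00 mM

Step 1: 0.3 mL brought to 1.2 mL → factor 1.2/0.3 = 4
Step 2: 2-fold → factor 2
Step 3: 4-fold → factor 4
Step 4: 0.4 mL + 0.8 mL = 1.2 mL total → factor 1.2/0.4 = 3
Step 5: 3-fold → factor 3
Overall dilution factor = 4 × 2 × 4 × 3 × 3 = 288
Stock = 6.94 μM × 288 = 1999 μM = 2.00 mM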